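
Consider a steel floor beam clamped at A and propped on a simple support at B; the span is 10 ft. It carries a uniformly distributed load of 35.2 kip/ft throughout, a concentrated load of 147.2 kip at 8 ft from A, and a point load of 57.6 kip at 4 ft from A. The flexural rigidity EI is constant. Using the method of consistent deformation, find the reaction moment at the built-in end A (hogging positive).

M_A = 691.9 kip·ft

Release the roller at B. Primary structure: cantilever fixed at A.
Free-end deflection of the primary structure under the applied loading (downward +):
  UDL 35.2: wL⁴/(8EI) = 44000/EI
  point load 147.2 at a = 8: Pa²(3L − a)/(6EI) = 34543/EI
  point load 57.6 at a = 4: Pa²(3L − a)/(6EI) = 3994/EI
  δ_0 = 82537/EI
Flexibility coefficient — unit upward force at B: δ_{BB} = L³/(3EI) = 333.3/EI.
The prop prevents deflection at B: R_B = δ_0/δ_{BB} = 82537/333.3 = 247.6 kip.
Moment equilibrium about A: M_A = Σ(load moments about A) − R_B·L = 3168 − 247.6×10 = 691.9 kip·ft.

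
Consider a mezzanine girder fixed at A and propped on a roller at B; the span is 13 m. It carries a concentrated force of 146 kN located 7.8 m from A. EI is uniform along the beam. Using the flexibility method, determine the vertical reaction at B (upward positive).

R_B = 63.07 kN

Remove the prop at B; the released (primary) structure is a cantilever built in at A.
Deflection at B on the released cantilever, summing each load's contribution:
  point load 146 at a = 7.8: Pa²(3L − a)/(6EI) = 46190/EI
Tip deflection under a unit load at B: L³/(3EI) = 732.3/EI.
The prop prevents deflection at B: R_B = δ_0/δ_{BB} = 46190/732.3 = 63.07 kN.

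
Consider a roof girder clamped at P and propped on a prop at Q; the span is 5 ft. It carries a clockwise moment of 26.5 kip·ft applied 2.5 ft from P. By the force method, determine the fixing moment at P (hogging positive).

M_P = -3.312 kip·ft

Choose R_Q as the redundant. The primary structure is the cantilever fixed at P.
Free-end deflection of the primary structure under the applied loading (downward +):
  clockwise couple 26.5 at a = 2.5: M₀a(2L − a)/(2EI) = 248.4/EI
Flexibility coefficient — unit upward force at Q: δ_{QQ} = L³/(3EI) = 41.67/EI.
The prop prevents deflection at Q: R_Q = δ_0/δ_{QQ} = 248.4/41.67 = 5.963 kip.
Moment equilibrium about P: M_P = Σ(load moments about P) − R_Q·L = 26.5 − 5.963×5 = -3.312 kip·ft.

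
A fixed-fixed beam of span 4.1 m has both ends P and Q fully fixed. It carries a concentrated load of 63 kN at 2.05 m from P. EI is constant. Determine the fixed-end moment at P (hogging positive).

M_P = 32.29 kN·m

Release both end moments; the primary structure is a simply-supported span PQ with redundants M_P and M_Q.
End rotations of the released simple span under the applied load (×1/EI):
  at P: point load 63 at a = 2.05: Pab(L + b)/(6LEI) = 66.19/EI
  at Q: point load 63 at a = 2.05: Pab(L + a)/(6LEI) = 66.19/EI
  θ_P0 = 66.19/EI,  θ_Q0 = 66.19/EI
Flexibility coefficients: a unit moment at one end gives L/(3EI) there and L/(6EI) at the far end, so f₁₁ = f₂₂ = 1.367/EI and f₁₂ = f₂₁ = 0.6833/EI.
Compatibility — zero rotation at each built-in end:
  1.367 M_P + 0.6833 M_Q = 66.19
  0.6833 M_P + 1.367 M_Q = 66.19
Solving the pair gives M_P = 32.29 kN·m and M_Q = 32.29 kN·m (hogging).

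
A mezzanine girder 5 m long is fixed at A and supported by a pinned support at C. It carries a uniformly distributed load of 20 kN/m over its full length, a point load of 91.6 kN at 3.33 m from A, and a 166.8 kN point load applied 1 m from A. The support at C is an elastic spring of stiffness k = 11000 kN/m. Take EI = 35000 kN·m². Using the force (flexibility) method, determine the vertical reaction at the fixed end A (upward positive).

R_A = 270.8 kN

Release the roller at C. Primary structure: cantilever fixed at A.
Downward deflection at the released point C due to the loads:
  UDL 20: wL⁴/(8EI) = 1562/EI
  point load 91.6 at a = 3.33: Pa²(3L − a)/(6EI) = 1976/EI
  point load 166.8 at a = 1: Pa²(3L − a)/(6EI) = 389.2/EI
  δ_0 = 3927/EI
Tip deflection under a unit load at C: L³/(3EI) = 41.67/EI.
With EI = 35000 kN·m²: δ_0 = 0.11221 m and δ_{CC} = 0.00119 m/kN.
Compatibility — the spring shortens by R_C/k under the reaction it provides: δ_0 − R_C·δ_{CC} = R_C/k. With 1/k = 0.000091 m/kN, R_C = δ_0 / (δ_{CC} + 1/k) = 0.11221 / (0.00119 + 0.000091) = 87.57 kN.
Vertical equilibrium: R_A = ΣP − R_C = 358.4 − 87.57 = 270.8 kN.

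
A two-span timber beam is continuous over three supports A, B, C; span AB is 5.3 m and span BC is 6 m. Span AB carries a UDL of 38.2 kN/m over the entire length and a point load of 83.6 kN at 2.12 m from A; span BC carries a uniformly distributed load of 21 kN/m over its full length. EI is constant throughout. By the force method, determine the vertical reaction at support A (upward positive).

Release continuity at B by inserting a hinge; the redundant is the internal moment M_B. The primary structure is two simply-supported spans AB and BC.
Rotations at B on the released spans (each span's end-slope, ×1/EI):
  span AB: UDL 38.2: wL³/(24EI) = 237/EI
  span AB: point load 83.6 at a = 2.12: Pab(L + a)/(6LEI) = 131.5/EI
  span BC: UDL 21: wL³/(24EI) = 189/EI
  relative rotation θ_0 = (368.5 + 189)/EI = 557.5/EI
A unit hogging moment at B produces rotation L₁/(3EI) + L₂/(3EI) = 3.767/EI.
Slope continuity at B: θ_0 = M_B·3.767/EI, so M_B = 557.5/3.767 = 148 kN·m (hogging).
Span AB, ΣM about A with M_B applied at B: R_B^{AB}·5.3 = 713.8 + 148, so R_B^{AB} = 162.6 kN and R_A = 286.1 − 162.6 = 123.5 kN.

R_A = 123.5 kN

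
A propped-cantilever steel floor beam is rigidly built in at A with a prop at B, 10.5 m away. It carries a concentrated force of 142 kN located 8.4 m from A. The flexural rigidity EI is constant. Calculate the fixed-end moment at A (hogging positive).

Take the reaction at B as the redundant and release it; the primary structure is a cantilever fixed at A.
Downward deflection at the released point B due to the loads:
  point load 142 at a = 8.4: Pa²(3L − a)/(6EI) = 38575/EI
Flexibility coefficient — unit upward force at B: δ_{BB} = L³/(3EI) = 385.9/EI.
The prop prevents deflection at B: R_B = δ_0/δ_{BB} = 38575/385.9 = 99.97 kN.
Moment equilibrium about A: M_A = Σ(load moments about A) − R_B·L = 1193 − 99.97×10.5 = 143.1 kN·m.

M_A = 143.1 kN·m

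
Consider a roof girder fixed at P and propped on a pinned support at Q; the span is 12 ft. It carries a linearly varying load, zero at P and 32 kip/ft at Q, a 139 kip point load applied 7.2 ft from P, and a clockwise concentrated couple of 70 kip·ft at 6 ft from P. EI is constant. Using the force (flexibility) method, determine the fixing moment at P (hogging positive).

M_P = 540.3 kip·ft

Release the roller at Q. Primary structure: cantilever fixed at P.
Downward deflection at the released point Q due to the loads:
  triangular load, peak 32 at the free end: 11w₀L⁴/(120EI) = 60826/EI
  point load 139 at a = 7.2: Pa²(3L − a)/(6EI) = 34588/EI
  clockwise couple 70 at a = 6: M₀a(2L − a)/(2EI) = 3780/EI
  δ_0 = 99193/EI
Flexibility coefficient — unit upward force at Q: δ_{QQ} = L³/(3EI) = 576/EI.
Compatibility at Q: δ_0 − R_Q·δ_{QQ} = 0, so R_Q = 99193/576 = 172.2 kip.
Moment equilibrium about P: M_P = Σ(load moments about P) − R_Q·L = 2607 − 172.2×12 = 540.3 kip·ft.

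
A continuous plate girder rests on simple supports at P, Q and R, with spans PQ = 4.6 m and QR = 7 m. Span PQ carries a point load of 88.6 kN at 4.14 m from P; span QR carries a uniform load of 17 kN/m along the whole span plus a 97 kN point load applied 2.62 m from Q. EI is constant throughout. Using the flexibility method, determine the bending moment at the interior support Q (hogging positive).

Release continuity at Q by inserting a hinge; the redundant is the internal moment M_Q. The primary structure is two simply-supported spans PQ and QR.
Rotations at Q on the released spans (each span's end-slope, ×1/EI):
  span PQ: point load 88.6 at a = 4.14: Pab(L + a)/(6LEI) = 53.43/EI
  span QR: UDL 17: wL³/(24EI) = 243/EI
  span QR: point load 97 at a = 2.62: Pab(L + b)/(6LEI) = 301.6/EI
  relative rotation θ_0 = (53.43 + 544.6)/EI = 598/EI
A unit hogging moment at Q produces rotation L₁/(3EI) + L₂/(3EI) = 3.867/EI.
Compatibility: M_Q·(L₁+L₂)/(3EI) = θ_0, giving M_Q = 154.7 kN·m (hogging).

M_Q = 154.7 kN·m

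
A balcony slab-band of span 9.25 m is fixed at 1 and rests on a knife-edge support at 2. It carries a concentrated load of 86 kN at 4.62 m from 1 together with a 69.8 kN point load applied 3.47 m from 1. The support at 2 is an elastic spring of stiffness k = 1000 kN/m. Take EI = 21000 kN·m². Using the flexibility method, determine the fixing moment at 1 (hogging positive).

M_1 = 299.3 kN·m

Release the roller at 2. Primary structure: cantilever fixed at 1.
Downward deflection at the released point 2 due to the loads:
  point load 86 at a = 4.62: Pa²(3L − a)/(6EI) = 7076/EI
  point load 69.8 at a = 3.47: Pa²(3L − a)/(6EI) = 3401/EI
  δ_0 = 10477/EI
Tip deflection under a unit load at 2: L³/(3EI) = 263.8/EI.
With EI = 21000 kN·m²: δ_0 = 0.49892 m and δ_{22} = 0.012563 m/kN.
Compatibility — the spring shortens by R_2/k under the reaction it provides: δ_0 − R_2·δ_{22} = R_2/k. With 1/k = 0.001 m/kN, R_2 = δ_0 / (δ_{22} + 1/k) = 0.49892 / (0.012563 + 0.001) = 36.79 kN.
Moment equilibrium about 1: M_1 = Σ(load moments about 1) − R_2·L = 639.5 − 36.79×9.25 = 299.3 kN·m.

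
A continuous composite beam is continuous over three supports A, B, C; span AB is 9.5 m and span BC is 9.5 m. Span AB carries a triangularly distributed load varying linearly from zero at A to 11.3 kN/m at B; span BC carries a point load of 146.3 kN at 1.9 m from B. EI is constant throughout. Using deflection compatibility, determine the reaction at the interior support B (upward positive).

R_B = 181 kN

Release continuity at B by inserting a hinge; the redundant is the internal moment M_B. The primary structure is two simply-supported spans AB and BC.
Rotations at B on the released spans (each span's end-slope, ×1/EI):
  span AB: triangular load, peak 11.3: w₀L³/(45EI) = 215.3/EI
  span BC: point load 146.3 at a = 1.9: Pab(L + b)/(6LEI) = 633.8/EI
  relative rotation θ_0 = (215.3 + 633.8)/EI = 849.1/EI
A unit hogging moment at B produces rotation L₁/(3EI) + L₂/(3EI) = 6.333/EI.
Slope continuity at B: θ_0 = M_B·6.333/EI, so M_B = 849.1/6.333 = 134.1 kN·m (hogging).
Span AB, ΣM about A with M_B applied at B: R_B^{AB}·9.5 = 339.9 + 134.1, so R_B^{AB} = 49.9 kN and R_A = 53.67 − 49.9 = 3.78 kN.
Span BC, ΣM about C: R_B^{BC}·9.5 = 1112 + 134.1, so R_B^{BC} = 131.2 kN and R_C = 146.3 − 131.2 = 15.15 kN.
R_B = 49.9 + 131.2 = 181 kN.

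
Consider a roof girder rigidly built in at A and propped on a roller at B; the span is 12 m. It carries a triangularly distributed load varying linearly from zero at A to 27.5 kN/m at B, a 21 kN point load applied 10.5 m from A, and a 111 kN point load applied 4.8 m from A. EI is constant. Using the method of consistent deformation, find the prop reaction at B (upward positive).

Choose R_B as the redundant. The primary structure is the cantilever fixed at A.
Free-end deflection of the primary structure under the applied loading (downward +):
  triangular load, peak 27.5 at the free end: 11w₀L⁴/(120EI) = 52272/EI
  point load 21 at a = 10.5: Pa²(3L − a)/(6EI) = 9840/EI
  point load 111 at a = 4.8: Pa²(3L − a)/(6EI) = 13299/EI
  δ_0 = 75411/EI
Tip deflection under a unit load at B: L³/(3EI) = 576/EI.
Compatibility at B: δ_0 − R_B·δ_{BB} = 0, so R_B = 75411/576 = 130.9 kN.

R_B = 130.9 kN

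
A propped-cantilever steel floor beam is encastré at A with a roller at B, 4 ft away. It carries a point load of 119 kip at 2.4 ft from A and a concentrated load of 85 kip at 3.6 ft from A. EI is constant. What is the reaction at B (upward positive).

R_B = 123.7 kip

Release the roller at B. Primary structure: cantilever fixed at A.
Free-end deflection of the primary structure under the applied loading (downward +):
  point load 119 at a = 2.4: Pa²(3L − a)/(6EI) = 1097/EI
  point load 85 at a = 3.6: Pa²(3L − a)/(6EI) = 1542/EI
  δ_0 = 2639/EI
Flexibility coefficient — unit upward force at B: δ_{BB} = L³/(3EI) = 21.33/EI.
Compatibility at B: δ_0 − R_B·δ_{BB} = 0, so R_B = 2639/21.33 = 123.7 kip.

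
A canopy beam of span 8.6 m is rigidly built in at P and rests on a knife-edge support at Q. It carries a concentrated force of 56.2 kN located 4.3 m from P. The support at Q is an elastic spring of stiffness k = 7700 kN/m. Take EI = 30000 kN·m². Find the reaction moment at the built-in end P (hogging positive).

M_P = 93.35 kN·m

Choose R_Q as the redundant. The primary structure is the cantilever fixed at P.
Downward deflection at the released point Q due to the loads:
  point load 56.2 at a = 4.3: Pa²(3L − a)/(6EI) = 3724/EI
Flexibility coefficient — unit upward force at Q: δ_{QQ} = L³/(3EI) = 212/EI.
With EI = 30000 kN·m²: δ_0 = 0.12412 m and δ_{QQ} = 0.007067 m/kN.
Compatibility — the spring shortens by R_Q/k under the reaction it provides: δ_0 − R_Q·δ_{QQ} = R_Q/k. With 1/k = 0.00013 m/kN, R_Q = δ_0 / (δ_{QQ} + 1/k) = 0.12412 / (0.007067 + 0.00013) = 17.25 kN.
Moment equilibrium about P: M_P = Σ(load moments about P) − R_Q·L = 241.7 − 17.25×8.6 = 93.35 kN·m.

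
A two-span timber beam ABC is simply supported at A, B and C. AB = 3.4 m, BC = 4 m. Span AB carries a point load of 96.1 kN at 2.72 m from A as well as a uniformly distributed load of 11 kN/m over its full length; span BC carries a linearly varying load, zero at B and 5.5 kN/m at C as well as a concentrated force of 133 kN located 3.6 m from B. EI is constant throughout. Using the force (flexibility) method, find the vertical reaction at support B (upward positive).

Release continuity at B by inserting a hinge; the redundant is the internal moment M_B. The primary structure is two simply-supported spans AB and BC.
Discontinuity in slope at B on the released structure — sum the simple-span end rotations:
  span AB: point load 96.1 at a = 2.72: Pab(L + a)/(6LEI) = 53.32/EI
  span AB: UDL 11: wL³/(24EI) = 18.01/EI
  span BC: triangular load, peak 5.5: 7w₀L³/(360EI) = 6.844/EI
  span BC: point load 133 at a = 3.6: Pab(L + b)/(6LEI) = 35.11/EI
  relative rotation θ_0 = (71.34 + 41.96)/EI = 113.3/EI
A unit hogging moment at B produces rotation L₁/(3EI) + L₂/(3EI) = 2.467/EI.
Compatibility: M_B·(L₁+L₂)/(3EI) = θ_0, giving M_B = 45.93 kN·m (hogging).
Span AB, ΣM about A with M_B applied at B: R_B^{AB}·3.4 = 325 + 45.93, so R_B^{AB} = 109.1 kN and R_A = 133.5 − 109.1 = 24.41 kN.
Span BC, ΣM about C: R_B^{BC}·4 = 67.87 + 45.93, so R_B^{BC} = 28.45 kN and R_C = 144 − 28.45 = 115.6 kN.
R_B = 109.1 + 28.45 = 137.5 kN.

R_B = 137.5 kN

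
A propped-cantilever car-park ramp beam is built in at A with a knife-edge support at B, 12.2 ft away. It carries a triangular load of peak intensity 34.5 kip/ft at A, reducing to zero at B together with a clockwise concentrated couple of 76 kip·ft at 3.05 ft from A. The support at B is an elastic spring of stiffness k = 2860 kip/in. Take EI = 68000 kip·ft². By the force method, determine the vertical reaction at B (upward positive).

Remove the prop at B; the released (primary) structure is a cantilever built in at A.
Downward deflection at the released point B due to the loads:
  triangular load, peak 34.5 at the fixed end: w₀L⁴/(30EI) = 25476/EI
  clockwise couple 76 at a = 3.05: M₀a(2L − a)/(2EI) = 2474/EI
  δ_0 = 27951/EI
Flexibility coefficient — unit upward force at B: δ_{BB} = L³/(3EI) = 605.3/EI.
With EI = 68000 kip·ft²: δ_0 = 0.41104 ft and δ_{BB} = 0.008901 ft/kip.
Compatibility — the spring shortens by R_B/k under the reaction it provides: δ_0 − R_B·δ_{BB} = R_B/k. With 1/k = 1/(2860×12) ft/kip = 0.000029 ft/kip, R_B = δ_0 / (δ_{BB} + 1/k) = 0.41104 / (0.008901 + 0.000029) = 46.03 kip.

R_B = 46.03 kip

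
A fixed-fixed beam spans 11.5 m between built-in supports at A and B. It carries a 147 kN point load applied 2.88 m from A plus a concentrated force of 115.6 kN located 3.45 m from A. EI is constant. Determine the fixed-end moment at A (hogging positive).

Take the two fixed-end moments M_A, M_B as redundants; the released structure is the simple span AB.
End rotations of the released simple span under the applied load (×1/EI):
  at A: point load 147 at a = 2.88: Pab(L + b)/(6LEI) = 1064/EI
  at B: point load 147 at a = 2.88: Pab(L + a)/(6LEI) = 760.5/EI
  at A: point load 115.6 at a = 3.45: Pab(L + b)/(6LEI) = 909.6/EI
  at B: point load 115.6 at a = 3.45: Pab(L + a)/(6LEI) = 695.6/EI
  θ_A0 = 1974/EI,  θ_B0 = 1456/EI
Flexibility coefficients: a unit moment at one end gives L/(3EI) there and L/(6EI) at the far end, so f₁₁ = f₂₂ = 3.833/EI and f₁₂ = f₂₁ = 1.917/EI.
Compatibility — zero rotation at each built-in end:
  3.833 M_A + 1.917 M_B = 1974
  1.917 M_A + 3.833 M_B = 1456
Solving the pair gives M_A = 433.3 kN·m and M_B = 163.2 kN·m (hogging).

M_A = 433.3 kN·m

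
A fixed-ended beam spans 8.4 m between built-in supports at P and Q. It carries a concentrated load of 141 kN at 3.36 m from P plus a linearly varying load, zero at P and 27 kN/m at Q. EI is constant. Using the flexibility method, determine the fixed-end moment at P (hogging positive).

M_P = 234.1 kN·m

Release both end moments; the primary structure is a simply-supported span PQ with redundants M_P and M_Q.
Simple-span end rotations at P and Q under the given loads:
  at P: point load 141 at a = 3.36: Pab(L + b)/(6LEI) = 636.7/EI
  at Q: point load 141 at a = 3.36: Pab(L + a)/(6LEI) = 557.1/EI
  at P: triangular load, peak 27: 7w₀L³/(360EI) = 311.2/EI
  at Q: triangular load, peak 27: w₀L³/(45EI) = 355.6/EI
  θ_P0 = 947.9/EI,  θ_Q0 = 912.8/EI
Flexibility coefficients: a unit moment at one end gives L/(3EI) there and L/(6EI) at the far end, so f₁₁ = f₂₂ = 2.8/EI and f₁₂ = f₂₁ = 1.4/EI.
Compatibility — zero rotation at each built-in end:
  2.8 M_P + 1.4 M_Q = 947.9
  1.4 M_P + 2.8 M_Q = 912.8
Solving the pair gives M_P = 234.1 kN·m and M_Q = 209 kN·m (hogging).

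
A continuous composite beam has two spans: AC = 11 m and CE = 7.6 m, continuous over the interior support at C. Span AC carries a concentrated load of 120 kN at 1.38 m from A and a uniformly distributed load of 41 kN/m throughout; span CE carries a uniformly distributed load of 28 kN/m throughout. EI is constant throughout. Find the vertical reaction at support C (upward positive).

Insert a hinge at C; M_C is the redundant, and each span becomes simply supported.
End slopes at the hinge C, treating each span as simply supported:
  span AC: point load 120 at a = 1.38: Pab(L + a)/(6LEI) = 298.8/EI
  span AC: UDL 41: wL³/(24EI) = 2274/EI
  span CE: UDL 28: wL³/(24EI) = 512.1/EI
  relative rotation θ_0 = (2573 + 512.1)/EI = 3085/EI
A unit hogging moment at C produces rotation L₁/(3EI) + L₂/(3EI) = 6.2/EI.
Compatibility: M_C·(L₁+L₂)/(3EI) = θ_0, giving M_C = 497.5 kN·m (hogging).
Span AC, ΣM about A with M_C applied at C: R_C^{AC}·11 = 2646 + 497.5, so R_C^{AC} = 285.8 kN and R_A = 571 − 285.8 = 285.2 kN.
Span CE, ΣM about E: R_C^{CE}·7.6 = 808.6 + 497.5, so R_C^{CE} = 171.9 kN and R_E = 212.8 − 171.9 = 40.93 kN.
R_C = 285.8 + 171.9 = 457.7 kN.

R_C = 457.7 kN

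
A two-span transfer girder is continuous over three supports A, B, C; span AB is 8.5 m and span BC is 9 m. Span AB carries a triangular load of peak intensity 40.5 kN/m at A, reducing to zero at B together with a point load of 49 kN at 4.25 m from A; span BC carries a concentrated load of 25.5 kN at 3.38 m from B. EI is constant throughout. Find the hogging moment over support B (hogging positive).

M_B = 143.3 kN·m

Take M_B as the redundant. Released structure: two simple spans AB and BC with a hinge at B.
Rotations at B on the released spans (each span's end-slope, ×1/EI):
  span AB: triangular load, peak 40.5: 7w₀L³/(360EI) = 483.6/EI
  span AB: point load 49 at a = 4.25: Pab(L + a)/(6LEI) = 221.3/EI
  span BC: point load 25.5 at a = 3.38: Pab(L + b)/(6LEI) = 131.1/EI
  relative rotation θ_0 = (704.9 + 131.1)/EI = 836/EI
A unit hogging moment at B produces rotation L₁/(3EI) + L₂/(3EI) = 5.833/EI.
Slope continuity at B: θ_0 = M_B·5.833/EI, so M_B = 836/5.833 = 143.3 kN·m (hogging).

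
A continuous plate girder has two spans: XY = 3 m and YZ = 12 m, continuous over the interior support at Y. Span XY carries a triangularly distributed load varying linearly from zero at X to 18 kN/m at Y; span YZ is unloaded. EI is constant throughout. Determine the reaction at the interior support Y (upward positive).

Take M_Y as the redundant. Released structure: two simple spans XY and YZ with a hinge at Y.
Rotations at Y on the released spans (each span's end-slope, ×1/EI):
  span XY: triangular load, peak 18: w₀L³/(45EI) = 10.8/EI
  relative rotation θ_0 = (10.8 + 0)/EI = 10.8/EI
A unit hogging moment at Y produces rotation L₁/(3EI) + L₂/(3EI) = 5/EI.
Compatibility: M_Y·(L₁+L₂)/(3EI) = θ_0, giving M_Y = 2.16 kN·m (hogging).
Span XY, ΣM about X with M_Y applied at Y: R_Y^{XY}·3 = 54 + 2.16, so R_Y^{XY} = 18.72 kN and R_X = 27 − 18.72 = 8.28 kN.
Span YZ, ΣM about Z: R_Y^{YZ}·12 = 0 + 2.16, so R_Y^{YZ} = 0.18 kN and R_Z = 0 − 0.18 = -0.18 kN.
R_Y = 18.72 + 0.18 = 18.9 kN.

R_Y = 18.9 kN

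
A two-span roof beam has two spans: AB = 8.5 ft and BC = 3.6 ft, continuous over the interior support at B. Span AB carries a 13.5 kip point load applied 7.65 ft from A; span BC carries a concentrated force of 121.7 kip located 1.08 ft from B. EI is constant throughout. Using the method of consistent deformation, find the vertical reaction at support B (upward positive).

R_B = 109.3 kip

Release continuity at B by inserting a hinge; the redundant is the internal moment M_B. The primary structure is two simply-supported spans AB and BC.
End slopes at the hinge B, treating each span as simply supported:
  span AB: point load 13.5 at a = 7.65: Pab(L + a)/(6LEI) = 27.8/EI
  span BC: point load 121.7 at a = 1.08: Pab(L + b)/(6LEI) = 93.85/EI
  relative rotation θ_0 = (27.8 + 93.85)/EI = 121.6/EI
A unit hogging moment at B produces rotation L₁/(3EI) + L₂/(3EI) = 4.033/EI.
Slope continuity at B: θ_0 = M_B·4.033/EI, so M_B = 121.6/4.033 = 30.16 kip·ft (hogging).
Span AB, ΣM about A with M_B applied at B: R_B^{AB}·8.5 = 103.3 + 30.16, so R_B^{AB} = 15.7 kip and R_A = 13.5 − 15.7 = -2.198 kip.
Span BC, ΣM about C: R_B^{BC}·3.6 = 306.7 + 30.16, so R_B^{BC} = 93.57 kip and R_C = 121.7 − 93.57 = 28.13 kip.
R_B = 15.7 + 93.57 = 109.3 kip.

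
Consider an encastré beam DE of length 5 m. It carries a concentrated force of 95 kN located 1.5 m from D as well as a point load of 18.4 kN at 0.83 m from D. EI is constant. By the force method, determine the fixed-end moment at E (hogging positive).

M_E = 32.04 kN·m

Take the two fixed-end moments M_D, M_E as redundants; the released structure is the simple span DE.
End rotations of the released simple span under the applied load (×1/EI):
  at D: point load 95 at a = 1.5: Pab(L + b)/(6LEI) = 141.3/EI
  at E: point load 95 at a = 1.5: Pab(L + a)/(6LEI) = 108.1/EI
  at D: point load 18.4 at a = 0.83: Pab(L + b)/(6LEI) = 19.47/EI
  at E: point load 18.4 at a = 0.83: Pab(L + a)/(6LEI) = 12.38/EI
  θ_D0 = 160.8/EI,  θ_E0 = 120.4/EI
Flexibility coefficients: a unit moment at one end gives L/(3EI) there and L/(6EI) at the far end, so f₁₁ = f₂₂ = 1.667/EI and f₁₂ = f₂₁ = 0.8333/EI.
Compatibility — zero rotation at each built-in end:
  1.667 M_D + 0.8333 M_E = 160.8
  0.8333 M_D + 1.667 M_E = 120.4
Solving the pair gives M_D = 80.45 kN·m and M_E = 32.04 kN·m (hogging).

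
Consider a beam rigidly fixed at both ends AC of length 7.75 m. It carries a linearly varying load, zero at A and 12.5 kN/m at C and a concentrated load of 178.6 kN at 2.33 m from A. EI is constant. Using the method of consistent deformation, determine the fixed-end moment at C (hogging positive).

Release both end moments; the primary structure is a simply-supported span AC with redundants M_A and M_C.
On the primary (simply-supported) span, the end slopes from the loading are:
  at A: triangular load, peak 12.5: 7w₀L³/(360EI) = 113.1/EI
  at C: triangular load, peak 12.5: w₀L³/(45EI) = 129.3/EI
  at A: point load 178.6 at a = 2.33: Pab(L + b)/(6LEI) = 638.8/EI
  at C: point load 178.6 at a = 2.33: Pab(L + a)/(6LEI) = 488.9/EI
  θ_A0 = 751.9/EI,  θ_C0 = 618.2/EI
Flexibility coefficients: a unit moment at one end gives L/(3EI) there and L/(6EI) at the far end, so f₁₁ = f₂₂ = 2.583/EI and f₁₂ = f₂₁ = 1.292/EI.
Compatibility — zero rotation at each built-in end:
  2.583 M_A + 1.292 M_C = 751.9
  1.292 M_A + 2.583 M_C = 618.2
Solving the pair gives M_A = 228.6 kN·m and M_C = 125 kN·m (hogging).

M_C = 125 kN·m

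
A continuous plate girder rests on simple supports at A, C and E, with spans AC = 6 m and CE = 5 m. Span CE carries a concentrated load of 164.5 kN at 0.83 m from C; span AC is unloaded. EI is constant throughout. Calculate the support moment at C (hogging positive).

Release continuity at C by inserting a hinge; the redundant is the internal moment M_C. The primary structure is two simply-supported spans AC and CE.
End slopes at the hinge C, treating each span as simply supported:
  span CE: point load 164.5 at a = 0.83: Pab(L + b)/(6LEI) = 174/EI
  relative rotation θ_0 = (0 + 174)/EI = 174/EI
A unit hogging moment at C produces rotation L₁/(3EI) + L₂/(3EI) = 3.667/EI.
Slope continuity at C: θ_0 = M_C·3.667/EI, so M_C = 174/3.667 = 47.46 kN·m (hogging).

M_C = 47.46 kN·m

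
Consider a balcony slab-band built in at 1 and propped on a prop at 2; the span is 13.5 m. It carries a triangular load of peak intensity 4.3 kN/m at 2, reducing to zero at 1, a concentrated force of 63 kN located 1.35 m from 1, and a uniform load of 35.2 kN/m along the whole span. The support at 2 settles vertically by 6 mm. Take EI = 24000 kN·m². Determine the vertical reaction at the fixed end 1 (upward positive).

R_1 = 372.3 kN

Take the reaction at 2 as the redundant and release it; the primary structure is a cantilever fixed at 1.
Primary-structure tip deflection at 2 by superposition:
  triangular load, peak 4.3 at the free end: 11w₀L⁴/(120EI) = 13092/EI
  point load 63 at a = 1.35: Pa²(3L − a)/(6EI) = 749.2/EI
  UDL 35.2: wL⁴/(8EI) = 146146/EI
  δ_0 = 159988/EI
Flexibility coefficient — unit upward force at 2: δ_{22} = L³/(3EI) = 820.1/EI.
With EI = 24000 kN·m²: δ_0 = 6.6662 m and δ_{22} = 0.034172 m/kN.
Compatibility — the beam at 2 must follow the support down by 0.006 m: δ_0 − R_2·δ_{22} = 0.006, so R_2 = (6.6662 − 0.006)/0.034172 = 194.9 kN.
Vertical equilibrium: R_1 = ΣP − R_2 = 567.2 − 194.9 = 372.3 kN.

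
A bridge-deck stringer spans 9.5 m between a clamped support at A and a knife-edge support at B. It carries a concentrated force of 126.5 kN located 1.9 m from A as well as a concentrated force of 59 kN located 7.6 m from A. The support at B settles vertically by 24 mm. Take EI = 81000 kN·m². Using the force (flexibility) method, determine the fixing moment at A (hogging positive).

Choose R_B as the redundant. The primary structure is the cantilever fixed at A.
Free-end deflection of the primary structure under the applied loading (downward +):
  point load 126.5 at a = 1.9: Pa²(3L − a)/(6EI) = 2025/EI
  point load 59 at a = 7.6: Pa²(3L − a)/(6EI) = 11871/EI
  δ_0 = 13895/EI
Flexibility coefficient — unit upward force at B: δ_{BB} = L³/(3EI) = 285.8/EI.
With EI = 81000 kN·m²: δ_0 = 0.17155 m and δ_{BB} = 0.003528 m/kN.
Compatibility — the beam at B must follow the support down by 0.024 m: δ_0 − R_B·δ_{BB} = 0.024, so R_B = (0.17155 − 0.024)/0.003528 = 41.82 kN.
Moment equilibrium about A: M_A = Σ(load moments about A) − R_B·L = 688.8 − 41.82×9.5 = 291.5 kN·m.

M_A = 291.5 kN·m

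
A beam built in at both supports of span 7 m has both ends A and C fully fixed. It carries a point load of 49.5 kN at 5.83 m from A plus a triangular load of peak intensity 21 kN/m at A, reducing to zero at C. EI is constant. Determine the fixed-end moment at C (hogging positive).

M_C = 74.47 kN·m

Take the two fixed-end moments M_A, M_C as redundants; the released structure is the simple span AC.
End rotations of the released simple span under the applied load (×1/EI):
  at A: point load 49.5 at a = 5.83: Pab(L + b)/(6LEI) = 65.68/EI
  at C: point load 49.5 at a = 5.83: Pab(L + a)/(6LEI) = 103.1/EI
  at A: triangular load, peak 21: w₀L³/(45EI) = 160.1/EI
  at C: triangular load, peak 21: 7w₀L³/(360EI) = 140.1/EI
  θ_A0 = 225.7/EI,  θ_C0 = 243.2/EI
Flexibility coefficients: a unit moment at one end gives L/(3EI) there and L/(6EI) at the far end, so f₁₁ = f₂₂ = 2.333/EI and f₁₂ = f₂₁ = 1.167/EI.
Compatibility — zero rotation at each built-in end:
  2.333 M_A + 1.167 M_C = 225.7
  1.167 M_A + 2.333 M_C = 243.2
Solving the pair gives M_A = 59.51 kN·m and M_C = 74.47 kN·m (hogging).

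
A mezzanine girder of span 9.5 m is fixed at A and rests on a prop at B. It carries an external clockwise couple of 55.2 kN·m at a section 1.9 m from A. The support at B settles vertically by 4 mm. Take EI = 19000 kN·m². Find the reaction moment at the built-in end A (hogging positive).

Take the reaction at B as the redundant and release it; the primary structure is a cantilever fixed at A.
Deflection at B on the released cantilever, summing each load's contribution:
  clockwise couple 55.2 at a = 1.9: M₀a(2L − a)/(2EI) = 896.7/EI
Flexibility coefficient — unit upward force at B: δ_{BB} = L³/(3EI) = 285.8/EI.
With EI = 19000 kN·m²: δ_0 = 0.047196 m and δ_{BB} = 0.015042 m/kN.
Compatibility — the beam at B must follow the support down by 0.004 m: δ_0 − R_B·δ_{BB} = 0.004, so R_B = (0.047196 − 0.004)/0.015042 = 2.872 kN.
Moment equilibrium about A: M_A = Σ(load moments about A) − R_B·L = 55.2 − 2.872×9.5 = 27.92 kN·m.

M_A = 27.92 kN·m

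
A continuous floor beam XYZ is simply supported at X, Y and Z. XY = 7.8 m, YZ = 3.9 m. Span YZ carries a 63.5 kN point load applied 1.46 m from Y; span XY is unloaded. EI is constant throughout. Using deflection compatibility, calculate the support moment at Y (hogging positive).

Release continuity at Y by inserting a hinge; the redundant is the internal moment M_Y. The primary structure is two simply-supported spans XY and YZ.
Rotations at Y on the released spans (each span's end-slope, ×1/EI):
  span YZ: point load 63.5 at a = 1.46: Pab(L + b)/(6LEI) = 61.29/EI
  relative rotation θ_0 = (0 + 61.29)/EI = 61.29/EI
A unit hogging moment at Y produces rotation L₁/(3EI) + L₂/(3EI) = 3.9/EI.
Slope continuity at Y: θ_0 = M_Y·3.9/EI, so M_Y = 61.29/3.9 = 15.72 kN·m (hogging).

M_Y = 15.72 kN·m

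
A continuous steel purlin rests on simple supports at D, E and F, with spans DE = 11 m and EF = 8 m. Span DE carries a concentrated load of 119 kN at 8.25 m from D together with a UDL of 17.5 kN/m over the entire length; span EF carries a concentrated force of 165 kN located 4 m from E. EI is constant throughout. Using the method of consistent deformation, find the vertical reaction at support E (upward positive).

R_E = 350.4 kN

Release continuity at E by inserting a hinge; the redundant is the internal moment M_E. The primary structure is two simply-supported spans DE and EF.
Rotations at E on the released spans (each span's end-slope, ×1/EI):
  span DE: point load 119 at a = 8.25: Pab(L + a)/(6LEI) = 787.4/EI
  span DE: UDL 17.5: wL³/(24EI) = 970.5/EI
  span EF: point load 165 at a = 4: Pab(L + b)/(6LEI) = 660/EI
  relative rotation θ_0 = (1758 + 660)/EI = 2418/EI
A unit hogging moment at E produces rotation L₁/(3EI) + L₂/(3EI) = 6.333/EI.
Slope continuity at E: θ_0 = M_E·6.333/EI, so M_E = 2418/6.333 = 381.8 kN·m (hogging).
Span DE, ΣM about D with M_E applied at E: R_E^{DE}·11 = 2040 + 381.8, so R_E^{DE} = 220.2 kN and R_D = 311.5 − 220.2 = 91.29 kN.
Span EF, ΣM about F: R_E^{EF}·8 = 660 + 381.8, so R_E^{EF} = 130.2 kN and R_F = 165 − 130.2 = 34.78 kN.
R_E = 220.2 + 130.2 = 350.4 kN.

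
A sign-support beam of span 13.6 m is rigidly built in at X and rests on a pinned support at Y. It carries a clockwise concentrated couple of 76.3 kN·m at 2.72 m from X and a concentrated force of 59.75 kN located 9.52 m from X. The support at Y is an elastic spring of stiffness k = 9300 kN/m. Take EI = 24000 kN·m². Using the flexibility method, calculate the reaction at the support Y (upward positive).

Choose R_Y as the redundant. The primary structure is the cantilever fixed at X.
Deflection at Y on the released cantilever, summing each load's contribution:
  clockwise couple 76.3 at a = 2.72: M₀a(2L − a)/(2EI) = 2540/EI
  point load 59.75 at a = 9.52: Pa²(3L − a)/(6EI) = 28231/EI
  δ_0 = 30771/EI
Tip deflection under a unit load at Y: L³/(3EI) = 838.5/EI.
With EI = 24000 kN·m²: δ_0 = 1.2821 m and δ_{YY} = 0.034937 m/kN.
Compatibility — the spring shortens by R_Y/k under the reaction it provides: δ_0 − R_Y·δ_{YY} = R_Y/k. With 1/k = 0.000108 m/kN, R_Y = δ_0 / (δ_{YY} + 1/k) = 1.2821 / (0.034937 + 0.000108) = 36.59 kN.

R_Y = 36.59 kN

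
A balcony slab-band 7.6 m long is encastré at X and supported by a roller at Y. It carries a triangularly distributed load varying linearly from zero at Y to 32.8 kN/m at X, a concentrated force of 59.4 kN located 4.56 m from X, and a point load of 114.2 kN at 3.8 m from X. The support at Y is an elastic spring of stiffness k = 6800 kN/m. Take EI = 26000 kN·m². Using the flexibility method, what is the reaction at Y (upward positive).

R_Y = 84.08 kN

Choose R_Y as the redundant. The primary structure is the cantilever fixed at X.
Free-end deflection of the primary structure under the applied loading (downward +):
  triangular load, peak 32.8 at the fixed end: w₀L⁴/(30EI) = 3648/EI
  point load 59.4 at a = 4.56: Pa²(3L − a)/(6EI) = 3755/EI
  point load 114.2 at a = 3.8: Pa²(3L − a)/(6EI) = 5222/EI
  δ_0 = 12624/EI
Flexibility coefficient — unit upward force at Y: δ_{YY} = L³/(3EI) = 146.3/EI.
With EI = 26000 kN·m²: δ_0 = 0.48555 m and δ_{YY} = 0.005628 m/kN.
Compatibility — the spring shortens by R_Y/k under the reaction it provides: δ_0 − R_Y·δ_{YY} = R_Y/k. With 1/k = 0.000147 m/kN, R_Y = δ_0 / (δ_{YY} + 1/k) = 0.48555 / (0.005628 + 0.000147) = 84.08 kN.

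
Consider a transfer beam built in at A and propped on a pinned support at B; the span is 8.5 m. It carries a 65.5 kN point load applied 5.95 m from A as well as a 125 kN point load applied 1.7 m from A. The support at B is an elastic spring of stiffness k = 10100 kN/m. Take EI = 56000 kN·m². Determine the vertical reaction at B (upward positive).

Choose R_B as the redundant. The primary structure is the cantilever fixed at A.
Deflection at B on the released cantilever, summing each load's contribution:
  point load 65.5 at a = 5.95: Pa²(3L − a)/(6EI) = 7556/EI
  point load 125 at a = 1.7: Pa²(3L − a)/(6EI) = 1433/EI
  δ_0 = 8989/EI
Tip deflection under a unit load at B: L³/(3EI) = 204.7/EI.
With EI = 56000 kN·m²: δ_0 = 0.16051 m and δ_{BB} = 0.003656 m/kN.
Compatibility — the spring shortens by R_B/k under the reaction it provides: δ_0 − R_B·δ_{BB} = R_B/k. With 1/k = 0.000099 m/kN, R_B = δ_0 / (δ_{BB} + 1/k) = 0.16051 / (0.003656 + 0.000099) = 42.75 kN.

R_B = 42.75 kN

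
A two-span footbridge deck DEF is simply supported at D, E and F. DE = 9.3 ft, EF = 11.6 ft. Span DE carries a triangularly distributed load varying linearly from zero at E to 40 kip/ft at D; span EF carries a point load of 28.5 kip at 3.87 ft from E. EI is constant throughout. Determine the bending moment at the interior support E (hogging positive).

Release continuity at E by inserting a hinge; the redundant is the internal moment M_E. The primary structure is two simply-supported spans DE and EF.
End slopes at the hinge E, treating each span as simply supported:
  span DE: triangular load, peak 40: 7w₀L³/(360EI) = 625.6/EI
  span EF: point load 28.5 at a = 3.87: Pab(L + b)/(6LEI) = 236.8/EI
  relative rotation θ_0 = (625.6 + 236.8)/EI = 862.4/EI
A unit hogging moment at E produces rotation L₁/(3EI) + L₂/(3EI) = 6.967/EI.
Compatibility: M_E·(L₁+L₂)/(3EI) = θ_0, giving M_E = 123.8 kip·ft (hogging).

M_E = 123.8 kip·ft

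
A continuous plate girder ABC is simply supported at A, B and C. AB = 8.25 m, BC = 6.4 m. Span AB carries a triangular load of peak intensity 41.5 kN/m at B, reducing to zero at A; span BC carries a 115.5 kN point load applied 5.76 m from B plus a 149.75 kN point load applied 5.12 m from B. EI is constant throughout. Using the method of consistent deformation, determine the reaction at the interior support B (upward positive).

R_B = 200.6 kN

Insert a hinge at B; M_B is the redundant, and each span becomes simply supported.
Discontinuity in slope at B on the released structure — sum the simple-span end rotations:
  span AB: triangular load, peak 41.5: w₀L³/(45EI) = 517.8/EI
  span BC: point load 115.5 at a = 5.76: Pab(L + b)/(6LEI) = 78.06/EI
  span BC: point load 149.75 at a = 5.12: Pab(L + b)/(6LEI) = 196.3/EI
  relative rotation θ_0 = (517.8 + 274.3)/EI = 792.2/EI
A unit hogging moment at B produces rotation L₁/(3EI) + L₂/(3EI) = 4.883/EI.
Compatibility: M_B·(L₁+L₂)/(3EI) = θ_0, giving M_B = 162.2 kN·m (hogging).
Span AB, ΣM about A with M_B applied at B: R_B^{AB}·8.25 = 941.5 + 162.2, so R_B^{AB} = 133.8 kN and R_A = 171.2 − 133.8 = 37.4 kN.
Span BC, ΣM about C: R_B^{BC}·6.4 = 265.6 + 162.2, so R_B^{BC} = 66.85 kN and R_C = 265.2 − 66.85 = 198.4 kN.
R_B = 133.8 + 66.85 = 200.6 kN.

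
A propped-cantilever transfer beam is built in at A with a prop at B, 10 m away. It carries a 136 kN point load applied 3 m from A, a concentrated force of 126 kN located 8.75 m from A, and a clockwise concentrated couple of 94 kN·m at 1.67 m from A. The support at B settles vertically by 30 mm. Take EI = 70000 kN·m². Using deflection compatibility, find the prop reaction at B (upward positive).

Choose R_B as the redundant. The primary structure is the cantilever fixed at A.
Deflection at B on the released cantilever, summing each load's contribution:
  point load 136 at a = 3: Pa²(3L − a)/(6EI) = 5508/EI
  point load 126 at a = 8.75: Pa²(3L − a)/(6EI) = 34166/EI
  clockwise couple 94 at a = 1.67: M₀a(2L − a)/(2EI) = 1439/EI
  δ_0 = 41113/EI
Flexibility coefficient — unit upward force at B: δ_{BB} = L³/(3EI) = 333.3/EI.
With EI = 70000 kN·m²: δ_0 = 0.58732 m and δ_{BB} = 0.004762 m/kN.
Compatibility — the beam at B must follow the support down by 0.03 m: δ_0 − R_B·δ_{BB} = 0.03, so R_B = (0.58732 − 0.03)/0.004762 = 117 kN.

R_B = 117 kN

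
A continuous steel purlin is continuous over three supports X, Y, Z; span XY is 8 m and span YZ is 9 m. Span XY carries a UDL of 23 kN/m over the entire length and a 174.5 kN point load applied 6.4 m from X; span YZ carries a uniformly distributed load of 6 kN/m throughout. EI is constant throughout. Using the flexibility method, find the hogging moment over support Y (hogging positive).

M_Y = 213.3 kN·m

Take M_Y as the redundant. Released structure: two simple spans XY and YZ with a hinge at Y.
Rotations at Y on the released spans (each span's end-slope, ×1/EI):
  span XY: UDL 23: wL³/(24EI) = 490.7/EI
  span XY: point load 174.5 at a = 6.4: Pab(L + a)/(6LEI) = 536.1/EI
  span YZ: UDL 6: wL³/(24EI) = 182.2/EI
  relative rotation θ_0 = (1027 + 182.2)/EI = 1209/EI
A unit hogging moment at Y produces rotation L₁/(3EI) + L₂/(3EI) = 5.667/EI.
Compatibility: M_Y·(L₁+L₂)/(3EI) = θ_0, giving M_Y = 213.3 kN·m (hogging).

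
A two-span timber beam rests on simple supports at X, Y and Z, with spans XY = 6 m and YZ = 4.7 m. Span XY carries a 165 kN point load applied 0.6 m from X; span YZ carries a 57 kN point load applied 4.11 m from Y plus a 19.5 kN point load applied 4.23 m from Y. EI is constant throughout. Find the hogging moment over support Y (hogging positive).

Take M_Y as the redundant. Released structure: two simple spans XY and YZ with a hinge at Y.
Discontinuity in slope at Y on the released structure — sum the simple-span end rotations:
  span XY: point load 165 at a = 0.6: Pab(L + a)/(6LEI) = 98.01/EI
  span YZ: point load 57 at a = 4.11: Pab(L + b)/(6LEI) = 25.93/EI
  span YZ: point load 19.5 at a = 4.23: Pab(L + b)/(6LEI) = 7.107/EI
  relative rotation θ_0 = (98.01 + 33.04)/EI = 131/EI
A unit hogging moment at Y produces rotation L₁/(3EI) + L₂/(3EI) = 3.567/EI.
Compatibility: M_Y·(L₁+L₂)/(3EI) = θ_0, giving M_Y = 36.74 kN·m (hogging).

M_Y = 36.74 kN·m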